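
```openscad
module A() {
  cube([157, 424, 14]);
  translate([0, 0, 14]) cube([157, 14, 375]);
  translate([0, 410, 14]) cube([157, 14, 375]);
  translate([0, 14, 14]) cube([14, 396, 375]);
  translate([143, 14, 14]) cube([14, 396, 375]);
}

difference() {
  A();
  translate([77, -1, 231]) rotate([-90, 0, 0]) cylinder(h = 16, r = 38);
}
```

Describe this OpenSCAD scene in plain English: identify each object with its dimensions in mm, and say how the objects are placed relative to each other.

A is an open storage box with external size 157×424×389 mm and wall thickness 14 mm (the base is also 14 mm thick). The base covers the whole footprint; the four walls stand on the base, with the y-facing walls full-width and the x-facing walls fitting between their inner faces.

The open box has a circular hole of radius 38 mm through its front wall, centred at (x = 77, z = 231).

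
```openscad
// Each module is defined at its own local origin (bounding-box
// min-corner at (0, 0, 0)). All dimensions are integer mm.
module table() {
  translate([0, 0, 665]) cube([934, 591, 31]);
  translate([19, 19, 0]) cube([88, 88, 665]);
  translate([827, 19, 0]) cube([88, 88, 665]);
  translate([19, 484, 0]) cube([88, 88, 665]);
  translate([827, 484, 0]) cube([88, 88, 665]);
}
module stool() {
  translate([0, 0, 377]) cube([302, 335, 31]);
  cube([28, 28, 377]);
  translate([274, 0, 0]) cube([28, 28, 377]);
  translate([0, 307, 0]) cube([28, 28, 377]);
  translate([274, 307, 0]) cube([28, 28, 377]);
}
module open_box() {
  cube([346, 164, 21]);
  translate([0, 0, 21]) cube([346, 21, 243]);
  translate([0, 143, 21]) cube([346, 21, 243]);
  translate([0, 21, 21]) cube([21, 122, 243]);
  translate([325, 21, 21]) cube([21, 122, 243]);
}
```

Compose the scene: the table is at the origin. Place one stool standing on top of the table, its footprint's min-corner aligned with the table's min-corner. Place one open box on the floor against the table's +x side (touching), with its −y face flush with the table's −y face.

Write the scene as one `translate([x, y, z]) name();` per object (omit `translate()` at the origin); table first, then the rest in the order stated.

table();
translate([0, 0, 696]) stool();
translate([934, 0, 0]) open_box();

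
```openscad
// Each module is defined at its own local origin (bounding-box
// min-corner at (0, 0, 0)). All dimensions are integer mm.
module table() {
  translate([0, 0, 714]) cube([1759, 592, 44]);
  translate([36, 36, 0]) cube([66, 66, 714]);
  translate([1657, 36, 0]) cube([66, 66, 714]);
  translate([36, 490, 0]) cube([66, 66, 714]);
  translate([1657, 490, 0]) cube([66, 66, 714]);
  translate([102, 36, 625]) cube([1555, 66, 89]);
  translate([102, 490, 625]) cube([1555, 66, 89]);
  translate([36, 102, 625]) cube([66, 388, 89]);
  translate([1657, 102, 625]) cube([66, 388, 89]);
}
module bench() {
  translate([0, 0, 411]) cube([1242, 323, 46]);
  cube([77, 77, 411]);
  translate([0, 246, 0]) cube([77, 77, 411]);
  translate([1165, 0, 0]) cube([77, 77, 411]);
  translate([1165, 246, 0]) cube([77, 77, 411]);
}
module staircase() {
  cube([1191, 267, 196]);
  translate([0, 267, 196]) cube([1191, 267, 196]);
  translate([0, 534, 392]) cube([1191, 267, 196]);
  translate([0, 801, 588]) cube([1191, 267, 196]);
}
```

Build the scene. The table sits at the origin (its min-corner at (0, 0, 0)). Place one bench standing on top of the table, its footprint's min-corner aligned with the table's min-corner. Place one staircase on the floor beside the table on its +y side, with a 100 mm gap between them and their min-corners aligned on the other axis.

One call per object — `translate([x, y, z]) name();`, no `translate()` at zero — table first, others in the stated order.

table();
translate([0, 0, 758]) bench();
translate([0, 692, 0]) staircase();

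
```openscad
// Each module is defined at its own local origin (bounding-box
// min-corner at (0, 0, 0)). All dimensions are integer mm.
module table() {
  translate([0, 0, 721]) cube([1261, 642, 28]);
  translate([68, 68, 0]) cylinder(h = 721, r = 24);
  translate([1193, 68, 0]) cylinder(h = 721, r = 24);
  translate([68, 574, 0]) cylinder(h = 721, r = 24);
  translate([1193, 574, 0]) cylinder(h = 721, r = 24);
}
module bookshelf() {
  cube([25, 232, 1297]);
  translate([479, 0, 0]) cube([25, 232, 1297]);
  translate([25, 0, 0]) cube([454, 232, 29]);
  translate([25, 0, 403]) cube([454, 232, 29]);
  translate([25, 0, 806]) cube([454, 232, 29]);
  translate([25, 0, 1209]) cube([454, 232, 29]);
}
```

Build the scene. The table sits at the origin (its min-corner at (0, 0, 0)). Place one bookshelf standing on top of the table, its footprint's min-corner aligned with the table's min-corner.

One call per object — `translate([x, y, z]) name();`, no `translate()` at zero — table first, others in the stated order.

table();
translate([0, 0, 749]) bookshelf();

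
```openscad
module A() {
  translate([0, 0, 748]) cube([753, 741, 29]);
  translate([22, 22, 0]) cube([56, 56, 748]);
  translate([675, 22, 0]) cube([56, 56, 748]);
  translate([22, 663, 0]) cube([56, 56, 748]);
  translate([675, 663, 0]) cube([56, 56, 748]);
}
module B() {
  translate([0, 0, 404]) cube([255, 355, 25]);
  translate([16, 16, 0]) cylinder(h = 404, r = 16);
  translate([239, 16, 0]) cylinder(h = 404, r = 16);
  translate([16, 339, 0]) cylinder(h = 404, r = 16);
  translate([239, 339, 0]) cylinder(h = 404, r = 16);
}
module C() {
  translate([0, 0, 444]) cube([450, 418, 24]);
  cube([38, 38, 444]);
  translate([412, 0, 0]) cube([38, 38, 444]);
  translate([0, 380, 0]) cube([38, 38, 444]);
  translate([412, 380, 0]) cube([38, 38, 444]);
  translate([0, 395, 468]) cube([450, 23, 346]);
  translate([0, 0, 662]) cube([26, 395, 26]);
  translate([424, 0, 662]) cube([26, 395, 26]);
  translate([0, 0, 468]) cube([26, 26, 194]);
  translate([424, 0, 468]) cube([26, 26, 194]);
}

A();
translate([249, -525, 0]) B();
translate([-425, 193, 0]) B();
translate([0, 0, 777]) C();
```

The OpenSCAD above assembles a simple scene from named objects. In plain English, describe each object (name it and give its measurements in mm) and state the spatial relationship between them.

A is a table with a 753×741 mm rectangular top, 29 mm thick, top surface at z = 777 mm, supported by four 56×56 mm square legs, each inset 22 mm from the nearest pair of top edges, running from the floor.

B is a four-legged stool. The seat is 255×355 mm, 25 mm thick, top at z = 429 mm. It stands on four round legs, each 32 mm in diameter, from z = 0 to the seat underside, each leg's axis is inset half a diameter from the nearest pair of seat edges (so the leg's bounding box is flush with the corner).

C is a chair: 450×418 mm seat, 24 mm thick, top at z = 468 mm, on four 38 mm square corner legs flush with the seat edges. A 23 mm thick backrest slab spans the full seat width, extending 346 mm above the seat top, its back face flush with the seat's +y edge. Two armrests of 26×26 mm section run along each side from the seat's front edge to the front of the backrest, top faces 220 mm above the seat top and outer faces flush with the seat's x-edges; a 26×26 mm post under the front of each armrest stands on the seat at the front corner.

Two stools sit around the table at the −y, −x sides. The chair is on top of the table.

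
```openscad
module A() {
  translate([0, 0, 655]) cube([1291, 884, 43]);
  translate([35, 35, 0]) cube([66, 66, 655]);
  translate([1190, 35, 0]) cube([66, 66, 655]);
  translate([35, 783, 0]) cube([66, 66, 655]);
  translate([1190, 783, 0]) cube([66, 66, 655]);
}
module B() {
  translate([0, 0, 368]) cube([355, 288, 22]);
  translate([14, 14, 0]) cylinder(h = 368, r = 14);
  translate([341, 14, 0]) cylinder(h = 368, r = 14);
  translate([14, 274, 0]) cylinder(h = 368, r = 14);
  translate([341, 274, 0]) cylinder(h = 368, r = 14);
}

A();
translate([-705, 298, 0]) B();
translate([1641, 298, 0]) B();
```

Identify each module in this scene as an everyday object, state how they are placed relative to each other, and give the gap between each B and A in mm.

Each stool's nearest face is 350 mm from the table's bounding box.

A is a table. B is a stool. Two stools sit around the table at the −x, +x sides. The gap between each stool and the table is 350 mm.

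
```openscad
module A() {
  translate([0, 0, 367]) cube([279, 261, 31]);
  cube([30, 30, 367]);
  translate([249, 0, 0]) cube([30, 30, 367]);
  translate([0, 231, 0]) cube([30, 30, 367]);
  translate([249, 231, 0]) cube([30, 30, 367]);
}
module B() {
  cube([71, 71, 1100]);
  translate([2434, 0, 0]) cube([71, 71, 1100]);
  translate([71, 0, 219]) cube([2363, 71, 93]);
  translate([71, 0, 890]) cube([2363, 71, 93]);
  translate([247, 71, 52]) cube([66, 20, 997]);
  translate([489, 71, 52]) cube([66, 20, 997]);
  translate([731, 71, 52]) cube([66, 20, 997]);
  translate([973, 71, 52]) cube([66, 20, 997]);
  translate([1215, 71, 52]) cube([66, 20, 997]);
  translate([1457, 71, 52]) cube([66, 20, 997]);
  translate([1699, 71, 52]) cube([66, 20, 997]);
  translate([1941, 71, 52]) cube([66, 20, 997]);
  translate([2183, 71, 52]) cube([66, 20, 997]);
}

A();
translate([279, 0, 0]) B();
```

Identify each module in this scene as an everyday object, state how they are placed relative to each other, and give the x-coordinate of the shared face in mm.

The stool's +x face and the fence section's −x face are both at x = 279 mm.

A is a stool. B is a fence section. The fence section is against the stool's +x side, with their −y faces flush. The x-coordinate of the shared face is 279 mm.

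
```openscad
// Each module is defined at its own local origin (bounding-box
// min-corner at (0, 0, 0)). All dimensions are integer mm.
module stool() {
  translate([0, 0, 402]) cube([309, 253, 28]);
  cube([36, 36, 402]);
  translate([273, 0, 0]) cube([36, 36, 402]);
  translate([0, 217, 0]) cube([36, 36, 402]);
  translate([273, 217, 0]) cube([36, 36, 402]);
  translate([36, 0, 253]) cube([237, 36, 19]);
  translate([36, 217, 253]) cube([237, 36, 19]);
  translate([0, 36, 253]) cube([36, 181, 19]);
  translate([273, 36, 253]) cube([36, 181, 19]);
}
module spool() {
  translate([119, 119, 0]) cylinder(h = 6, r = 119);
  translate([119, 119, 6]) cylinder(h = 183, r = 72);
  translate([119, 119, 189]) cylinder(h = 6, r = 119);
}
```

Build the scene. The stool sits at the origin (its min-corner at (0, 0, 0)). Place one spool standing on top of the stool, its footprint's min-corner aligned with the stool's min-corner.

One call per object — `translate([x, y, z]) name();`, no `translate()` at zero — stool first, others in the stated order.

stool();
translate([0, 0, 430]) spool();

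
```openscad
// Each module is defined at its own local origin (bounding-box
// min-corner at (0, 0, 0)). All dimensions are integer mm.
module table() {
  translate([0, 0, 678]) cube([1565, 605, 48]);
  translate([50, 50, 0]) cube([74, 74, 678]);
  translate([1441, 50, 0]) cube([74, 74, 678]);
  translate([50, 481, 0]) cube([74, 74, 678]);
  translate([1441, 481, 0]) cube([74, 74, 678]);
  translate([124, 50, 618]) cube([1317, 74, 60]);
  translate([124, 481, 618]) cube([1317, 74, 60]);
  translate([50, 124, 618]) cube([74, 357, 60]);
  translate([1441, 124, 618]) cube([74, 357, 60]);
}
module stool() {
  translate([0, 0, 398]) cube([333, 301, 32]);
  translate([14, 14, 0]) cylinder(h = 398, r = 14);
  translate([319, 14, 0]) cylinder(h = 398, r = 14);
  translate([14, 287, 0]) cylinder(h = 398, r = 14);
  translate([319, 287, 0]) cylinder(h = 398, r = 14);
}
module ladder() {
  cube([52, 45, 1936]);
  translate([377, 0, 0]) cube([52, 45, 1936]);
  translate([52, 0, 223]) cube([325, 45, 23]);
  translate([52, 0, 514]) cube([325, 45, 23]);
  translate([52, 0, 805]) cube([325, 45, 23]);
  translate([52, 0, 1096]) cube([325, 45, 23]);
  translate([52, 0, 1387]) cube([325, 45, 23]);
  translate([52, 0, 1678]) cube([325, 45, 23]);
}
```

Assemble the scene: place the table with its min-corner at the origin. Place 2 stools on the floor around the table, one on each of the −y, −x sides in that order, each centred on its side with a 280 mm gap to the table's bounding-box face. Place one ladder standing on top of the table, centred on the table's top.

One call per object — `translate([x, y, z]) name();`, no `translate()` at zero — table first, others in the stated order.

table();
translate([616, -581, 0]) stool();
translate([-613, 152, 0]) stool();
translate([568, 280, 726]) ladder();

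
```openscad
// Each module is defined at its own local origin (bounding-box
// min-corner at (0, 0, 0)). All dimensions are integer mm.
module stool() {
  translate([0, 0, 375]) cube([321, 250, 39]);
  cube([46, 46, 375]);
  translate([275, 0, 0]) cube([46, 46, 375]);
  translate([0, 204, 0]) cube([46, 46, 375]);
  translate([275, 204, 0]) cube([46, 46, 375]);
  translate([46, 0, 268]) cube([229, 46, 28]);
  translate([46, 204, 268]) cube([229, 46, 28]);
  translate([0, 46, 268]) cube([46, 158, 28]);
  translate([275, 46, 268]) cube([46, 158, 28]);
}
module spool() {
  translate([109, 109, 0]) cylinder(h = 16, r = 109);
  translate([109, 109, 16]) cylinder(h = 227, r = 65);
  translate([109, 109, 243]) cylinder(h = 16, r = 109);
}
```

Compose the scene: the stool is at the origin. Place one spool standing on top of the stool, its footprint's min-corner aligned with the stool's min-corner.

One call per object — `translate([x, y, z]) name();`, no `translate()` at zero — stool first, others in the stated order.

stool();
translate([0, 0, 414]) spool();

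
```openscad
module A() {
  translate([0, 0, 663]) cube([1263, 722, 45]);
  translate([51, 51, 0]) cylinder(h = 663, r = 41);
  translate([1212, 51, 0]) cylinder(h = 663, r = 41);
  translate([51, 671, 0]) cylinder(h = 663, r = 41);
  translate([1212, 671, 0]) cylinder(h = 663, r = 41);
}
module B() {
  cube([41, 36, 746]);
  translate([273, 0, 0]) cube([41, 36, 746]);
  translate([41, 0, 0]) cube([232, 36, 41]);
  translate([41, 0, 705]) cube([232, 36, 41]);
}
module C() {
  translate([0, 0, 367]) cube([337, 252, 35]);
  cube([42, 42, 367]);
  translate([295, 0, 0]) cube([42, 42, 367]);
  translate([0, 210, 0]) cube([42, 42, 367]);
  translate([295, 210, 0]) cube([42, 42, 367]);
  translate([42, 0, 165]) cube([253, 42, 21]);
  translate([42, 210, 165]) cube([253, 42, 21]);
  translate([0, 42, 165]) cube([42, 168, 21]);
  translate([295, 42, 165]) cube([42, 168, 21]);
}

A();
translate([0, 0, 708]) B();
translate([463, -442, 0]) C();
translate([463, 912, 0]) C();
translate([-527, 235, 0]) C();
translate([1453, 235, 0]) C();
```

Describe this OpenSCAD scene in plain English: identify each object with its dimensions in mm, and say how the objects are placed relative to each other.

A is a table: top 1263 mm (x) × 722 mm (y), 45 mm thick, upper face at z = 708 mm, on four round legs of 82 mm diameter, each leg's bounding box inset 10 mm from the nearest pair of top edges, running from z = 0 to the bottom of the top.

B is a rectangular picture frame lying in the x–z plane (depth along y). The opening is 232 mm wide (x) by 664 mm tall (z), surrounded by a border 41 mm wide on all four sides. The frame is 36 mm deep and is made of two full-height vertical stiles with two horizontal rails fitted between them.

C is a four-legged stool. The seat is a 337×252×35 mm slab whose top surface is at z = 402 mm; four square legs, each 42×42 mm in cross-section, run from the floor (z = 0) to the underside of the seat, each flush with a corner of the seat. Four stretchers, 42 mm wide and 21 mm tall, connect adjacent legs with their undersides at z = 165 mm, each running between the inner faces of the legs it joins and aligned with the legs' outer faces on the other axis.

The picture frame is on top of the table. Four stools sit around the table at the −y, +y, −x, +x sides.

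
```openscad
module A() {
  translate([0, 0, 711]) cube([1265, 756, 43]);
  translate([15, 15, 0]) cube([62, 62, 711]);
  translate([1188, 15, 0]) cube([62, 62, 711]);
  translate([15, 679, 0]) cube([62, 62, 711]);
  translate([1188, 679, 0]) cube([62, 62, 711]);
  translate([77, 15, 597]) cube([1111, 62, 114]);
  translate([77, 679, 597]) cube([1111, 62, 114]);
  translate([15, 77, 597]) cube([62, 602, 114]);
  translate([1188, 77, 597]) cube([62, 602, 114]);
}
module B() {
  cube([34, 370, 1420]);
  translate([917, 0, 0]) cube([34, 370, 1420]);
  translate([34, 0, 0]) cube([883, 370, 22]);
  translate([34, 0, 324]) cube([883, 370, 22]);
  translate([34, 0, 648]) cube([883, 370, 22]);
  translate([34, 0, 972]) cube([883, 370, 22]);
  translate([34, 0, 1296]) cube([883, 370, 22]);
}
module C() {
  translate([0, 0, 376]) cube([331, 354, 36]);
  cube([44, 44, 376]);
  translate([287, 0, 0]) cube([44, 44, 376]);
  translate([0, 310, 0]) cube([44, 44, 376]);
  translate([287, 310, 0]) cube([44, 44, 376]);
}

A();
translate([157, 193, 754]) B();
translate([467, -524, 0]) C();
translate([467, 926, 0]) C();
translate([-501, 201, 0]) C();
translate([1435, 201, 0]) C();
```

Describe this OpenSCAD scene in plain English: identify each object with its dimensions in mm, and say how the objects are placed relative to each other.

A is a table with a 1265×756 mm rectangular top, 43 mm thick, top surface at z = 754 mm, supported by four 62×62 mm square legs, each inset 15 mm from the nearest pair of top edges, running from the floor. Four apron rails, 62 mm thick and 114 mm tall, run between adjacent legs with their top edges flush with the underside of the top and their outer faces flush with the legs' outer faces.

B is an open bookshelf. Two side panels, each 34 mm thick, 370 mm deep and 1420 mm tall, stand 951 mm apart (outside-to-outside). Between them sit 5 shelves, each 22 mm thick and 370 mm deep, spanning the full gap between the sides. The bottom shelf rests on the floor (its underside at z = 0) and the clear gap between one shelf's top and the next shelf's underside is 302 mm.

C is a simple wooden stool: a rectangular seat 331 mm (x) by 354 mm (y), 36 mm thick, top face at z = 412 mm, on four square legs, each 44×44 mm in cross-section. The legs rest on z = 0, each flush with a corner of the seat.

The bookshelf is on top of the table, centred. Four stools sit around the table at the −y, +y, −x, +x sides.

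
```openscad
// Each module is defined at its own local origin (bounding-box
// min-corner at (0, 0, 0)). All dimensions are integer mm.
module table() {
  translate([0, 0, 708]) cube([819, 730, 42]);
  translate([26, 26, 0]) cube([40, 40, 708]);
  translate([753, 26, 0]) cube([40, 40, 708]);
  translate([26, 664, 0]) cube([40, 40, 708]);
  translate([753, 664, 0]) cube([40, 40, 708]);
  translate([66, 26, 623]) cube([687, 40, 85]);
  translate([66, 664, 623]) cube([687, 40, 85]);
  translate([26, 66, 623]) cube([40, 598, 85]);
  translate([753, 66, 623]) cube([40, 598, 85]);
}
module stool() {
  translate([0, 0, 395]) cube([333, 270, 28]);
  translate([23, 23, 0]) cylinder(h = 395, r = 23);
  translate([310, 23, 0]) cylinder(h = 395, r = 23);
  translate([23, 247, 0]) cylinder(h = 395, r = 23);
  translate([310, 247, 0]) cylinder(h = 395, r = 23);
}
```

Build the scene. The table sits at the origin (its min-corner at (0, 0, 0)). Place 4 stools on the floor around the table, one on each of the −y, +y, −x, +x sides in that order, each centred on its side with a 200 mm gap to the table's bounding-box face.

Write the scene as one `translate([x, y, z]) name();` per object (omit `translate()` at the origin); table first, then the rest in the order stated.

table();
translate([243, -470, 0]) stool();
translate([243, 930, 0]) stool();
translate([-533, 230, 0]) stool();
translate([1019, 230, 0]) stool();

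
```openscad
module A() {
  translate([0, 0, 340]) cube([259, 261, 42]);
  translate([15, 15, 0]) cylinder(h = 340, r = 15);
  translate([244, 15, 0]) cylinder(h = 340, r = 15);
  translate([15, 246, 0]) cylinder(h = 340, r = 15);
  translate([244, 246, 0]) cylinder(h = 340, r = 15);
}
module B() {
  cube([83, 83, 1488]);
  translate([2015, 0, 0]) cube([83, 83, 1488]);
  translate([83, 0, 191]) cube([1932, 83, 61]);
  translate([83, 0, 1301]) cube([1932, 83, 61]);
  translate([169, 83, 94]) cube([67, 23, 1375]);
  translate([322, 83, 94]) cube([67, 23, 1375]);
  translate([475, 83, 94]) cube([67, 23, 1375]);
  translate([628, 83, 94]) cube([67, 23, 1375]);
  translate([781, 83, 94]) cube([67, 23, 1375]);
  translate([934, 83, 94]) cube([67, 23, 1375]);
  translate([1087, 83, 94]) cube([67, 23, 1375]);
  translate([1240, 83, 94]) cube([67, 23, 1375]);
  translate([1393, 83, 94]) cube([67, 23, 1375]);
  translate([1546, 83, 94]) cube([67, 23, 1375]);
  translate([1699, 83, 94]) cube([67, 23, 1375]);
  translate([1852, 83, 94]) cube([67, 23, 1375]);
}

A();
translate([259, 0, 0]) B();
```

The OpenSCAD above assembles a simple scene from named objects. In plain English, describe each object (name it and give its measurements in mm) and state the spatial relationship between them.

A is a simple wooden stool: a rectangular seat 259 mm (x) by 261 mm (y), 42 mm thick, top face at z = 382 mm, on four round legs, each 30 mm in diameter. The legs rest on z = 0, each leg's axis is inset half a diameter from the nearest pair of seat edges (so the leg's bounding box is flush with the corner).

B is a fence section. Two 83×83 mm posts, 1488 mm tall, stand on the floor with a clear span of 1932 mm between their inner faces. Two horizontal rails of 83×61 mm section span the gap between the posts with their undersides at z = 191 mm and z = 1301 mm, flush with the posts' −y face. 12 pickets, each 67 mm wide, 23 mm thick and 1375 mm tall, are fixed to the +y face of the rails with their bottoms at z = 94 mm, evenly spaced across the span with equal gaps (rounded down to the nearest mm) at the −x end and between each pair — any rounding remainder accumulates at the +x end.

The fence section is against the stool's +x side, with their −y faces flush.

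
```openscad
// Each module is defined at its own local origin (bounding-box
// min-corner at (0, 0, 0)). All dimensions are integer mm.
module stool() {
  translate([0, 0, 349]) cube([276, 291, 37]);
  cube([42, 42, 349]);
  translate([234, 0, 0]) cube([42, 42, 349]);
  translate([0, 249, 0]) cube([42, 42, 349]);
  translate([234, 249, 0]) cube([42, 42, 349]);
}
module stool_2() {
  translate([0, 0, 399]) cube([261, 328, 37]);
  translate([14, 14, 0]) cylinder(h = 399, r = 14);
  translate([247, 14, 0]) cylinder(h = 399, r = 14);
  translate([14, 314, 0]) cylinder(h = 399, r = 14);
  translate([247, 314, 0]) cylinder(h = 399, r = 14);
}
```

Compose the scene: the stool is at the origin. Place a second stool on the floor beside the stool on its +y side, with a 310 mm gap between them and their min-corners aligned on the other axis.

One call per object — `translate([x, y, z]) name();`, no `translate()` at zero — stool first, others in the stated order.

stool();
translate([0, 601, 0]) stool_2();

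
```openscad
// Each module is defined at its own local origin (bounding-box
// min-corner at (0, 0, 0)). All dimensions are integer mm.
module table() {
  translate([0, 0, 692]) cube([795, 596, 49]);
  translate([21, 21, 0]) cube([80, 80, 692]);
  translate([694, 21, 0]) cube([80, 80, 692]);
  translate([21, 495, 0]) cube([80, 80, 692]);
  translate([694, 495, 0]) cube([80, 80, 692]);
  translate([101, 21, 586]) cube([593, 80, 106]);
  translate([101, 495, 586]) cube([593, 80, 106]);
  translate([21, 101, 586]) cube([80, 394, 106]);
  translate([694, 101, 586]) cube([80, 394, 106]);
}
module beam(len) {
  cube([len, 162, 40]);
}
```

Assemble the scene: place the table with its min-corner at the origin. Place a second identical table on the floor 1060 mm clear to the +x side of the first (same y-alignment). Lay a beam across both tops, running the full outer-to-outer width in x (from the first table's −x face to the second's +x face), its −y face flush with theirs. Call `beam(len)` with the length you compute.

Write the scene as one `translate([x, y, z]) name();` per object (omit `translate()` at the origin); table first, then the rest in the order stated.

table();
translate([1855, 0, 0]) table();
translate([0, 0, 741]) beam(2650);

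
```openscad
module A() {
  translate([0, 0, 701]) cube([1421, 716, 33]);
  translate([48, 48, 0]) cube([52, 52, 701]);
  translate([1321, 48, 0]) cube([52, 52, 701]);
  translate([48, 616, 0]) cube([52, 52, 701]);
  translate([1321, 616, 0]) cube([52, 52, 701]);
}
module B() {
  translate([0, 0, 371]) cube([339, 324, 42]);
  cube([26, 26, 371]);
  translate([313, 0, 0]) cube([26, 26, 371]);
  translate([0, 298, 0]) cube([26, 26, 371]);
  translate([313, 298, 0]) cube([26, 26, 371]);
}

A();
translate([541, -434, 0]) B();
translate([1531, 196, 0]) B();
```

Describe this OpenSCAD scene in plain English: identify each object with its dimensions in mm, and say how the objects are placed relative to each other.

A is a table: top 1421 mm (x) × 716 mm (y), 33 mm thick, upper face at z = 734 mm, on four 52×52 mm square legs, each inset 48 mm from the nearest pair of top edges, running from z = 0 to the bottom of the top.

B is a simple wooden stool: a rectangular seat 339 mm (x) by 324 mm (y), 42 mm thick, top face at z = 413 mm, on four square legs, each 26×26 mm in cross-section. The legs rest on z = 0, each flush with a corner of the seat.

Two stools sit around the table at the −y, +x sides.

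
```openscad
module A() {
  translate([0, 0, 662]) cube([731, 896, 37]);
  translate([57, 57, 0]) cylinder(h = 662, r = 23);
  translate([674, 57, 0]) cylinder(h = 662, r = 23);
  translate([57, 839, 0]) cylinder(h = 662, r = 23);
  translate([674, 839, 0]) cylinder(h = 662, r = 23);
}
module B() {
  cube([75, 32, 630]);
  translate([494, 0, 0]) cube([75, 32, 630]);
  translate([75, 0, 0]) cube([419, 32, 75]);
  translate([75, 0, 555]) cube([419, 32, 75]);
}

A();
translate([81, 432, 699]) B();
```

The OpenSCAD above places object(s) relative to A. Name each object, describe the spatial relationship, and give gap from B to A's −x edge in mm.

The picture frame's min-x is at 81; the table's min-x is 0; gap = 81 mm.

A is a table. B is a picture frame. The picture frame is on top of the table, centred. The gap from the picture frame to the table's −x edge is 81 mm.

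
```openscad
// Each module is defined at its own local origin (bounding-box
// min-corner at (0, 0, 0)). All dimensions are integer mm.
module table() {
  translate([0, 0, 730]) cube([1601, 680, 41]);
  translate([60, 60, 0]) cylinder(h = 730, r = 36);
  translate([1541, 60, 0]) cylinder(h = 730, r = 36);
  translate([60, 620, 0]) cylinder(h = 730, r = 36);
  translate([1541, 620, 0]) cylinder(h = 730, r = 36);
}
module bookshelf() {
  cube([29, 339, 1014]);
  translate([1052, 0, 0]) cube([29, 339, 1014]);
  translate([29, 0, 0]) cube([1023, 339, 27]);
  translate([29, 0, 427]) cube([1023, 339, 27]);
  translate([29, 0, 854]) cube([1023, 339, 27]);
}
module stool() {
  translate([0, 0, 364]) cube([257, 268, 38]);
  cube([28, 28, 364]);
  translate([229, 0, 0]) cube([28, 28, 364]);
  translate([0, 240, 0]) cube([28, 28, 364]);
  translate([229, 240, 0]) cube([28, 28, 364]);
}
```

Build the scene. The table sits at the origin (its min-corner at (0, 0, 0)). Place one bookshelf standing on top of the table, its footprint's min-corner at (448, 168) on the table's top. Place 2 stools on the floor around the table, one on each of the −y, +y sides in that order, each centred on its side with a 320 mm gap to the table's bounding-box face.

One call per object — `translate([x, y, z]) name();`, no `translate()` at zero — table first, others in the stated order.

table();
translate([448, 168, 771]) bookshelf();
translate([672, -588, 0]) stool();
translate([672, 1000, 0]) stool();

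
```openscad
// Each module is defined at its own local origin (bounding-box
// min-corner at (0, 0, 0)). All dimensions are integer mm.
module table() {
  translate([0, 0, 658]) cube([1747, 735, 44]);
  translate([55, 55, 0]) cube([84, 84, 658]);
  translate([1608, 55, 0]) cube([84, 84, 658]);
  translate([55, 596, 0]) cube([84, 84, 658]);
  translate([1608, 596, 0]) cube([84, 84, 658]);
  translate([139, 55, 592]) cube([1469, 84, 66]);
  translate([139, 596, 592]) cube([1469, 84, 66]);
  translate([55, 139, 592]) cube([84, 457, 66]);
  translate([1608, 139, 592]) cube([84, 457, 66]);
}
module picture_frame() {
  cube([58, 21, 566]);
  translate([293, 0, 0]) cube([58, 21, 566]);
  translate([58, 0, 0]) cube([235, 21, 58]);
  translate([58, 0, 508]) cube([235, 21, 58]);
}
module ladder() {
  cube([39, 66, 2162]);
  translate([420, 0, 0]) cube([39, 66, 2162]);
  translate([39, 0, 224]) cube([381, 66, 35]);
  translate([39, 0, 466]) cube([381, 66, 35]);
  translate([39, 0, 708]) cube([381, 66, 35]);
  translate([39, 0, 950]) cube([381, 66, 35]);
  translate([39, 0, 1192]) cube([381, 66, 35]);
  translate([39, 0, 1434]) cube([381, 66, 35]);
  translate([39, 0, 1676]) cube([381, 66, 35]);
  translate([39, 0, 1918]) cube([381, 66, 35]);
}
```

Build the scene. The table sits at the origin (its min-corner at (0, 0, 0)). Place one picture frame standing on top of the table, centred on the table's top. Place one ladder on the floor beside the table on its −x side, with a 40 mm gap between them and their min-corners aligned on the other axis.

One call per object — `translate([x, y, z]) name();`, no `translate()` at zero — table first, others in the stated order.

table();
translate([698, 357, 702]) picture_frame();
translate([-499, 0, 0]) ladder();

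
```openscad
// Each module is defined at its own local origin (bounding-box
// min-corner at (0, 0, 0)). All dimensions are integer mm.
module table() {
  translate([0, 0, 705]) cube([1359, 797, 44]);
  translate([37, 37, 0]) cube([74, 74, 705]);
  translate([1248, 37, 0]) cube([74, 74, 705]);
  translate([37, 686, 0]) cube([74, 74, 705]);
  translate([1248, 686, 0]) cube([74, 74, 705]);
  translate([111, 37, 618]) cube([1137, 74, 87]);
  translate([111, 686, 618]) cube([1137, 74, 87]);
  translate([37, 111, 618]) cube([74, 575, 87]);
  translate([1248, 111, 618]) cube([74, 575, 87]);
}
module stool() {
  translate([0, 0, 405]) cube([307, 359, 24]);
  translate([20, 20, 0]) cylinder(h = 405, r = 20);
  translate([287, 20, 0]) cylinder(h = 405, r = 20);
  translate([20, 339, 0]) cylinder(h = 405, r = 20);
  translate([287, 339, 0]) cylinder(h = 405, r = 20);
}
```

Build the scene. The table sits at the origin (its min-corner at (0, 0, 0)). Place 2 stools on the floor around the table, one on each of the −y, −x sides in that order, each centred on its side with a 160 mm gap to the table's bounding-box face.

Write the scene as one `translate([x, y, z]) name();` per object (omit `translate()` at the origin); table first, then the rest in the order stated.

table();
translate([526, -519, 0]) stool();
translate([-467, 219, 0]) stool();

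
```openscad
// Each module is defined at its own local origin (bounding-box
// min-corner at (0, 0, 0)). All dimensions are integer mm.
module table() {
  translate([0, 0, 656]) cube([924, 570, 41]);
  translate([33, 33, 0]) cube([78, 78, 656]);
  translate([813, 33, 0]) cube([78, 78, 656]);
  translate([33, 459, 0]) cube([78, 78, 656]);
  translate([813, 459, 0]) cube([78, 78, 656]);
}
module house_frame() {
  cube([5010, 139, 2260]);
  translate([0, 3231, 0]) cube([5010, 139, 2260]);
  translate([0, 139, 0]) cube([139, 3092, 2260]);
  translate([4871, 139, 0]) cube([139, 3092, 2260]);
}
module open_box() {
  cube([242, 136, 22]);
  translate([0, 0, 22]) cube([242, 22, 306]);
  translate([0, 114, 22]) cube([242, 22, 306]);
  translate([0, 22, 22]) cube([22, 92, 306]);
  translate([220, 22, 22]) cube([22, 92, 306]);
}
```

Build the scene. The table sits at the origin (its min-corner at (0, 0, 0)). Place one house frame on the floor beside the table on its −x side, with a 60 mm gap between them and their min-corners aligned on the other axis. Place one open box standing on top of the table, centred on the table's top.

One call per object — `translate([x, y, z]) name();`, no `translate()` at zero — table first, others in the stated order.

table();
translate([-5070, 0, 0]) house_frame();
translate([341, 217, 697]) open_box();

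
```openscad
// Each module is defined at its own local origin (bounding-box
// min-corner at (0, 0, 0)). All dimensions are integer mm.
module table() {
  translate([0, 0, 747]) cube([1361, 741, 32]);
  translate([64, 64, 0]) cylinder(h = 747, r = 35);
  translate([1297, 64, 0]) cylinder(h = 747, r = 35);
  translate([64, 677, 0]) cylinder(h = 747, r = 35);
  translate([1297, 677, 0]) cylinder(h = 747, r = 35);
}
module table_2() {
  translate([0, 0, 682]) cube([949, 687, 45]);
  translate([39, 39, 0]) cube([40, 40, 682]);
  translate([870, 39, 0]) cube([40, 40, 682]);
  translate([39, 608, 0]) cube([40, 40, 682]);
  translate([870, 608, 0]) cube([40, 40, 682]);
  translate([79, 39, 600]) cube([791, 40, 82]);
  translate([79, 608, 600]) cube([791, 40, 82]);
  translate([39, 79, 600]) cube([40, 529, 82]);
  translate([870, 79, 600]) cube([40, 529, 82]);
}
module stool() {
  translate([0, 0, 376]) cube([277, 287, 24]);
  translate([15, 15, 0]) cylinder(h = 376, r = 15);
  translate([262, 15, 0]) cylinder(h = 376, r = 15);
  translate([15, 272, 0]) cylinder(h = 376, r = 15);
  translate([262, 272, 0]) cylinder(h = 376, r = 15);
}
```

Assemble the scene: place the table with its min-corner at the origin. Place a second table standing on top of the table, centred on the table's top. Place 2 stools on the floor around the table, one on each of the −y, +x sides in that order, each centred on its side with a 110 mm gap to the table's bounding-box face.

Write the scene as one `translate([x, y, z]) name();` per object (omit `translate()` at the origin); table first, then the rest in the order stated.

table();
translate([206, 27, 779]) table_2();
translate([542, -397, 0]) stool();
translate([1471, 227, 0]) stool();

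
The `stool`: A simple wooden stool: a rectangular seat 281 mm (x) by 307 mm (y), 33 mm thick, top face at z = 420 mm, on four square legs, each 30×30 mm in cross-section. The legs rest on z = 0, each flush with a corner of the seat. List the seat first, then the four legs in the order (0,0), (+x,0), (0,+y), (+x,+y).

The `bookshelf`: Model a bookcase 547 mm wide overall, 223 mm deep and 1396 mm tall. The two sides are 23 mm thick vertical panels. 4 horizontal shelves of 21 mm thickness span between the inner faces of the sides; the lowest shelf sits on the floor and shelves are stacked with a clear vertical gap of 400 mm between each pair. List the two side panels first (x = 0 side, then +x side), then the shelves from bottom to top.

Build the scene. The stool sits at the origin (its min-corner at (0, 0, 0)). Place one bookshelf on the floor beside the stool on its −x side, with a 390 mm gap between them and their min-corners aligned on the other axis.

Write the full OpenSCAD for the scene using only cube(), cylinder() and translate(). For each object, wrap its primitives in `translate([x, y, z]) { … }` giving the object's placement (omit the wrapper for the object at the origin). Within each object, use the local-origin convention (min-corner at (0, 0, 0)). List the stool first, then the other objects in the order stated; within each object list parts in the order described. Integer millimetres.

translate([0, 0, 387]) cube([281, 307, 33]);
cube([30, 30, 387]);
translate([251, 0, 0]) cube([30, 30, 387]);
translate([0, 277, 0]) cube([30, 30, 387]);
translate([251, 277, 0]) cube([30, 30, 387]);
translate([-937, 0, 0]) {
  cube([23, 223, 1396]);
  translate([524, 0, 0]) cube([23, 223, 1396]);
  translate([23, 0, 0]) cube([501, 223, 21]);
  translate([23, 0, 421]) cube([501, 223, 21]);
  translate([23, 0, 842]) cube([501, 223, 21]);
  translate([23, 0, 1263]) cube([501, 223, 21]);
}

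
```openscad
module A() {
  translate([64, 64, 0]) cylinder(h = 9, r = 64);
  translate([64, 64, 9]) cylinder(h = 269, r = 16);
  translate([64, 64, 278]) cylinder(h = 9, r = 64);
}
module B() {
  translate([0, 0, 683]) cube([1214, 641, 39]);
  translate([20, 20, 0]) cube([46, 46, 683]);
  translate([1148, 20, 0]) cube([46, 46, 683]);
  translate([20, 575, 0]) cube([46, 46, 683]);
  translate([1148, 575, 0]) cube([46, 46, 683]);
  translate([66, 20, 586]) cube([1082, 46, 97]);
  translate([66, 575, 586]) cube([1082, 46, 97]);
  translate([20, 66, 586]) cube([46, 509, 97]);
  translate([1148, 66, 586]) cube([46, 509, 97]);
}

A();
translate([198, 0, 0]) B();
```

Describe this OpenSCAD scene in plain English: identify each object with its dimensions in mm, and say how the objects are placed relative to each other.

A is a spool: two coaxial disc flanges of radius 64 mm and thickness 9 mm, joined by a core cylinder of radius 16 mm and height 269 mm. The lower flange rests on z = 0 and the three cylinders share a vertical axis.

B is a table: top 1214 mm (x) × 641 mm (y), 39 mm thick, upper face at z = 722 mm, on four 46×46 mm square legs, each inset 20 mm from the nearest pair of top edges, running from z = 0 to the bottom of the top. Four apron rails, 46 mm thick and 97 mm tall, run between adjacent legs with their top edges flush with the underside of the top and their outer faces flush with the legs' outer faces.

The table is on the floor beside the spool on its +x side.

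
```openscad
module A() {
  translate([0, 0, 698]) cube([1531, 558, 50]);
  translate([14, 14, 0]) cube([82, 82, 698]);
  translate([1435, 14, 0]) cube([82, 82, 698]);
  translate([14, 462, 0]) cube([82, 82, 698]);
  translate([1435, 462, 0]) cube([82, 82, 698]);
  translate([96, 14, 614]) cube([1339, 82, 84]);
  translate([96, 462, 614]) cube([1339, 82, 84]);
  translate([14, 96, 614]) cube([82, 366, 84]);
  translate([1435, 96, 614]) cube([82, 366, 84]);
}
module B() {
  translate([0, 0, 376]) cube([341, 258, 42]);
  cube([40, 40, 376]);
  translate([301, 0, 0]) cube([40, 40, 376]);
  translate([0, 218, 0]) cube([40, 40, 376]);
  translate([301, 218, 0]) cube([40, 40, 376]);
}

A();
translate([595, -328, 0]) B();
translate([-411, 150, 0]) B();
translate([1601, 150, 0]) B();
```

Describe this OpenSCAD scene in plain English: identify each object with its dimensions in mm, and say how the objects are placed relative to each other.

A is a table: top 1531 mm (x) × 558 mm (y), 50 mm thick, upper face at z = 748 mm, on four 82×82 mm square legs, each inset 14 mm from the nearest pair of top edges, running from z = 0 to the bottom of the top. Four apron rails, 82 mm thick and 84 mm tall, run between adjacent legs with their top edges flush with the underside of the top and their outer faces flush with the legs' outer faces.

B is a four-legged stool. The seat is 341×258 mm, 42 mm thick, top at z = 418 mm. It stands on four square legs, each 40×40 mm in cross-section, from z = 0 to the seat underside, each flush with a corner of the seat.

Three stools sit around the table at the −y, −x, +x sides.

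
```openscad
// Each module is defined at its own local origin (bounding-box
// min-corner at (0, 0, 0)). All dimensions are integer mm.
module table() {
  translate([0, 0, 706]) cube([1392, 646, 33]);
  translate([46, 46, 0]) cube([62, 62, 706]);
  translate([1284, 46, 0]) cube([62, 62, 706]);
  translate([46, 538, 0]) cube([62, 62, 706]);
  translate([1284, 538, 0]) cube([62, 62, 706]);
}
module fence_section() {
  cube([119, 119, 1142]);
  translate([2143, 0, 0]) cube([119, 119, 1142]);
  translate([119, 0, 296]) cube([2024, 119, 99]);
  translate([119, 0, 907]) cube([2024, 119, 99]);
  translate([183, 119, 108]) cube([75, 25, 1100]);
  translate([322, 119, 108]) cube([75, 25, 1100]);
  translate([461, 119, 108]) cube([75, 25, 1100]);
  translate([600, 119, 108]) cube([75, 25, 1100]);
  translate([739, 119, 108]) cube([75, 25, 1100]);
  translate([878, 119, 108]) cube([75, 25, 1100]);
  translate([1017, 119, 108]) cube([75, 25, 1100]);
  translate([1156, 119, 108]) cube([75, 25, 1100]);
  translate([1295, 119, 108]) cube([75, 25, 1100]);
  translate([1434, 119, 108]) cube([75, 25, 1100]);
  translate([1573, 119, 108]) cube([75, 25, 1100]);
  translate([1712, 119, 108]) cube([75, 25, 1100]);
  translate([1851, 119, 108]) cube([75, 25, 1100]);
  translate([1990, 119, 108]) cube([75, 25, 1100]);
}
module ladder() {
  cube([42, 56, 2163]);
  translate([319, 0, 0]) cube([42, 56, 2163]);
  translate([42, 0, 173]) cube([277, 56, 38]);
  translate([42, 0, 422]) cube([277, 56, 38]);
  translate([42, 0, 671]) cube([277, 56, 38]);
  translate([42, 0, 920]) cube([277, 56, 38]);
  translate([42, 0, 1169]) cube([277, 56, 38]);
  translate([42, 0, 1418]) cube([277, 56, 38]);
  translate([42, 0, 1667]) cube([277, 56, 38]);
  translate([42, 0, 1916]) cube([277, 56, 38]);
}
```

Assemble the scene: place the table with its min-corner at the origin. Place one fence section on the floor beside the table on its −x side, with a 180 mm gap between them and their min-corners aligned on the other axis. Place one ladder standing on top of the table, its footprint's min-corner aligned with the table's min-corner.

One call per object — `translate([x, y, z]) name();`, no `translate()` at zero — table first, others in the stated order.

table();
translate([-2442, 0, 0]) fence_section();
translate([0, 0, 739]) ladder();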